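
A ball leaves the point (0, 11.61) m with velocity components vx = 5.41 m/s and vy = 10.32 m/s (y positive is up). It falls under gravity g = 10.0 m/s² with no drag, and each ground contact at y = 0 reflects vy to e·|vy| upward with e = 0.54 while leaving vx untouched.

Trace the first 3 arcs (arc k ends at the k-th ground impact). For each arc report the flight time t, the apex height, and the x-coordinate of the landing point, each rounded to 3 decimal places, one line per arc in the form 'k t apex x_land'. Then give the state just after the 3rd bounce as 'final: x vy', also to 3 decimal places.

Arc 1: start y=11.610, vy=10.320 → t=2.872, apex=16.935, x_land=15.540, impact vy=-18.404
  bounce: vy ← 0.54·18.404 = 9.938
Arc 2: start y=0.000, vy=9.938 → t=1.988, apex=4.938, x_land=26.293, impact vy=-9.938
  bounce: vy ← 0.54·9.938 = 5.367
Arc 3: start y=0.000, vy=5.367 → t=1.073, apex=1.440, x_land=32.099, impact vy=-5.367
  bounce: vy ← 0.54·5.367 = 2.898

1 2.872 16.935 15.540
2 1.988 4.938 26.293
3 1.073 1.440 32.099
final: 32.099 2.898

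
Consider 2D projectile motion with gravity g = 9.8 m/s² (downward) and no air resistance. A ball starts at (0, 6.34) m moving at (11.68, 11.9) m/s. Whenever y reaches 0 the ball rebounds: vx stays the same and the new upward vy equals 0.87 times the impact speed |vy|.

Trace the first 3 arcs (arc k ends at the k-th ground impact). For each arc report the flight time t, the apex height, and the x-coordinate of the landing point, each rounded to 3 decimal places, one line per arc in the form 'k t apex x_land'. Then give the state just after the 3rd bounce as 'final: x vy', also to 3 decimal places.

Arc 1: start y=6.340, vy=11.900 → t=2.878, apex=13.565, x_land=33.617, impact vy=-16.306
  bounce: vy ← 0.87·16.306 = 14.186
Arc 2: start y=0.000, vy=14.186 → t=2.895, apex=10.267, x_land=67.431, impact vy=-14.186
  bounce: vy ← 0.87·14.186 = 12.342
Arc 3: start y=0.000, vy=12.342 → t=2.519, apex=7.771, x_land=96.850, impact vy=-12.342
  bounce: vy ← 0.87·12.342 = 10.737

1 2.878 13.565 33.617
2 2.895 10.267 67.431
3 2.519 7.771 96.850
final: 96.850 10.737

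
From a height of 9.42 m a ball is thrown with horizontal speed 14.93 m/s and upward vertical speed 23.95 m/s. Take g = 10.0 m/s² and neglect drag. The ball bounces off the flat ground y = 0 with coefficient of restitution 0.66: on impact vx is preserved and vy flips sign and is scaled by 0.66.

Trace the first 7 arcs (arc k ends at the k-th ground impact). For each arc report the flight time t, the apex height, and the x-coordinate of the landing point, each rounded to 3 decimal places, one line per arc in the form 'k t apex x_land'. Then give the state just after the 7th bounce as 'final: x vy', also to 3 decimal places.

1 5.155 38.100 76.971
2 3.644 16.596 131.372
3 2.405 7.229 167.277
4 1.587 3.149 190.975
5 1.048 1.372 206.615
6 0.691 0.598 216.938
7 0.456 0.260 223.750
final: 223.750 1.506

Arc 1: start y=9.420, vy=23.950 → t=5.155, apex=38.100, x_land=76.971, impact vy=-27.604
  bounce: vy ← 0.66·27.604 = 18.219
Arc 2: start y=0.000, vy=18.219 → t=3.644, apex=16.596, x_land=131.372, impact vy=-18.219
  bounce: vy ← 0.66·18.219 = 12.024
Arc 3: start y=0.000, vy=12.024 → t=2.405, apex=7.229, x_land=167.277, impact vy=-12.024
  bounce: vy ← 0.66·12.024 = 7.936
Arc 4: start y=0.000, vy=7.936 → t=1.587, apex=3.149, x_land=190.975, impact vy=-7.936
  bounce: vy ← 0.66·7.936 = 5.238
Arc 5: start y=0.000, vy=5.238 → t=1.048, apex=1.372, x_land=206.615, impact vy=-5.238
  bounce: vy ← 0.66·5.238 = 3.457
Arc 6: start y=0.000, vy=3.457 → t=0.691, apex=0.598, x_land=216.938, impact vy=-3.457
  bounce: vy ← 0.66·3.457 = 2.282
Arc 7: start y=0.000, vy=2.282 → t=0.456, apex=0.260, x_land=223.750, impact vy=-2.282
  bounce: vy ← 0.66·2.282 = 1.506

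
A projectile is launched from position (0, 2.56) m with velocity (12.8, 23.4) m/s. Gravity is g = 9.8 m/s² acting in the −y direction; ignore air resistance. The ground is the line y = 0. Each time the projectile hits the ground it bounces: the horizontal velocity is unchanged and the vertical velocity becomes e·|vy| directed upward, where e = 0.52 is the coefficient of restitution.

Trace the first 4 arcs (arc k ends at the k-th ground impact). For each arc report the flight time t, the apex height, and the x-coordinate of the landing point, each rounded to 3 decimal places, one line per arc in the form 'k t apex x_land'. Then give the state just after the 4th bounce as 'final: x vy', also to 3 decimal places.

Arc 1: start y=2.560, vy=23.400 → t=4.883, apex=30.497, x_land=62.496, impact vy=-24.449
  bounce: vy ← 0.52·24.449 = 12.713
Arc 2: start y=0.000, vy=12.713 → t=2.595, apex=8.246, x_land=95.706, impact vy=-12.713
  bounce: vy ← 0.52·12.713 = 6.611
Arc 3: start y=0.000, vy=6.611 → t=1.349, apex=2.230, x_land=112.976, impact vy=-6.611
  bounce: vy ← 0.52·6.611 = 3.438
Arc 4: start y=0.000, vy=3.438 → t=0.702, apex=0.603, x_land=121.956, impact vy=-3.438
  bounce: vy ← 0.52·3.438 = 1.788

1 4.883 30.497 62.496
2 2.595 8.246 95.706
3 1.349 2.230 112.976
4 0.702 0.603 121.956
final: 121.956 1.788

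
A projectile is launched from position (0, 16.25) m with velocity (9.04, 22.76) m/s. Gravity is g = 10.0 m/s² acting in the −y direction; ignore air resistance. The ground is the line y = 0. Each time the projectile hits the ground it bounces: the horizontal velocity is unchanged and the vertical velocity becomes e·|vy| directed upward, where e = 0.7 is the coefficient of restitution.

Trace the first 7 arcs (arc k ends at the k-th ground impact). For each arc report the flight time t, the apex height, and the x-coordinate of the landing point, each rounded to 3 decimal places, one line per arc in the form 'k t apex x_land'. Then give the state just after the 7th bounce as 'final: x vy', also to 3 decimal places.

Arc 1: start y=16.250, vy=22.760 → t=5.179, apex=42.151, x_land=46.822, impact vy=-29.035
  bounce: vy ← 0.7·29.035 = 20.324
Arc 2: start y=0.000, vy=20.324 → t=4.065, apex=20.654, x_land=83.569, impact vy=-20.324
  bounce: vy ← 0.7·20.324 = 14.227
Arc 3: start y=0.000, vy=14.227 → t=2.845, apex=10.120, x_land=109.291, impact vy=-14.227
  bounce: vy ← 0.7·14.227 = 9.959
Arc 4: start y=0.000, vy=9.959 → t=1.992, apex=4.959, x_land=127.297, impact vy=-9.959
  bounce: vy ← 0.7·9.959 = 6.971
Arc 5: start y=0.000, vy=6.971 → t=1.394, apex=2.430, x_land=139.901, impact vy=-6.971
  bounce: vy ← 0.7·6.971 = 4.880
Arc 6: start y=0.000, vy=4.880 → t=0.976, apex=1.191, x_land=148.724, impact vy=-4.880
  bounce: vy ← 0.7·4.880 = 3.416
Arc 7: start y=0.000, vy=3.416 → t=0.683, apex=0.583, x_land=154.900, impact vy=-3.416
  bounce: vy ← 0.7·3.416 = 2.391

1 5.179 42.151 46.822
2 4.065 20.654 83.569
3 2.845 10.120 109.291
4 1.992 4.959 127.297
5 1.394 2.430 139.901
6 0.976 1.191 148.724
7 0.683 0.583 154.900
final: 154.900 2.391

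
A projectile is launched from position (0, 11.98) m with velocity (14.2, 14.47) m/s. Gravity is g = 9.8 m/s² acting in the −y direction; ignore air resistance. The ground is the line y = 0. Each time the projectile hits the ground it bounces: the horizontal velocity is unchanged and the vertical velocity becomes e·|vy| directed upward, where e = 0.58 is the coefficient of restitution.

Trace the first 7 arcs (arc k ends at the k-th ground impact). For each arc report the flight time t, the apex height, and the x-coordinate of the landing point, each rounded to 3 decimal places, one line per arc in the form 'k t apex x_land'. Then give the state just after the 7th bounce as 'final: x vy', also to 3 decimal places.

Arc 1: start y=11.980, vy=14.470 → t=3.627, apex=22.663, x_land=51.505, impact vy=-21.076
  bounce: vy ← 0.58·21.076 = 12.224
Arc 2: start y=0.000, vy=12.224 → t=2.495, apex=7.624, x_land=86.930, impact vy=-12.224
  bounce: vy ← 0.58·12.224 = 7.090
Arc 3: start y=0.000, vy=7.090 → t=1.447, apex=2.565, x_land=107.476, impact vy=-7.090
  bounce: vy ← 0.58·7.090 = 4.112
Arc 4: start y=0.000, vy=4.112 → t=0.839, apex=0.863, x_land=119.393, impact vy=-4.112
  bounce: vy ← 0.58·4.112 = 2.385
Arc 5: start y=0.000, vy=2.385 → t=0.487, apex=0.290, x_land=126.304, impact vy=-2.385
  bounce: vy ← 0.58·2.385 = 1.383
Arc 6: start y=0.000, vy=1.383 → t=0.282, apex=0.098, x_land=130.313, impact vy=-1.383
  bounce: vy ← 0.58·1.383 = 0.802
Arc 7: start y=0.000, vy=0.802 → t=0.164, apex=0.033, x_land=132.638, impact vy=-0.802
  bounce: vy ← 0.58·0.802 = 0.465

1 3.627 22.663 51.505
2 2.495 7.624 86.930
3 1.447 2.565 107.476
4 0.839 0.863 119.393
5 0.487 0.290 126.304
6 0.282 0.098 130.313
7 0.164 0.033 132.638
final: 132.638 0.465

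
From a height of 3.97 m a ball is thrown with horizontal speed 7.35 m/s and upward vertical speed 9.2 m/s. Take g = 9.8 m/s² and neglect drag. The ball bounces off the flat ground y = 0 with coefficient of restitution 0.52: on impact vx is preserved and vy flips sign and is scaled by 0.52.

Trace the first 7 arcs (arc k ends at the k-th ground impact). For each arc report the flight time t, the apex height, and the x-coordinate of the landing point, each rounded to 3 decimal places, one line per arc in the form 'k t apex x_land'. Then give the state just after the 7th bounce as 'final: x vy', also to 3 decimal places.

Arc 1: start y=3.970, vy=9.200 → t=2.239, apex=8.288, x_land=16.459, impact vy=-12.746
  bounce: vy ← 0.52·12.746 = 6.628
Arc 2: start y=0.000, vy=6.628 → t=1.353, apex=2.241, x_land=26.401, impact vy=-6.628
  bounce: vy ← 0.52·6.628 = 3.446
Arc 3: start y=0.000, vy=3.446 → t=0.703, apex=0.606, x_land=31.571, impact vy=-3.446
  bounce: vy ← 0.52·3.446 = 1.792
Arc 4: start y=0.000, vy=1.792 → t=0.366, apex=0.164, x_land=34.259, impact vy=-1.792
  bounce: vy ← 0.52·1.792 = 0.932
Arc 5: start y=0.000, vy=0.932 → t=0.190, apex=0.044, x_land=35.657, impact vy=-0.932
  bounce: vy ← 0.52·0.932 = 0.485
Arc 6: start y=0.000, vy=0.485 → t=0.099, apex=0.012, x_land=36.383, impact vy=-0.485
  bounce: vy ← 0.52·0.485 = 0.252
Arc 7: start y=0.000, vy=0.252 → t=0.051, apex=0.003, x_land=36.761, impact vy=-0.252
  bounce: vy ← 0.52·0.252 = 0.131

1 2.239 8.288 16.459
2 1.353 2.241 26.401
3 0.703 0.606 31.571
4 0.366 0.164 34.259
5 0.190 0.044 35.657
6 0.099 0.012 36.383
7 0.051 0.003 36.761
final: 36.761 0.131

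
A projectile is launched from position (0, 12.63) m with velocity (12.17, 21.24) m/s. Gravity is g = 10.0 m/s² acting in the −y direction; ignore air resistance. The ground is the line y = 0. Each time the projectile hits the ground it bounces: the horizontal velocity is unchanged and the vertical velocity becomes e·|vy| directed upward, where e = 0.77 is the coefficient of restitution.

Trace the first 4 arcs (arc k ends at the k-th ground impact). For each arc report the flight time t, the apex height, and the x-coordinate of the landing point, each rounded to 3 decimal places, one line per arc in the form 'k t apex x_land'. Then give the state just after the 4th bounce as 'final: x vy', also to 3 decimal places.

Arc 1: start y=12.630, vy=21.240 → t=4.777, apex=35.187, x_land=58.134, impact vy=-26.528
  bounce: vy ← 0.77·26.528 = 20.427
Arc 2: start y=0.000, vy=20.427 → t=4.085, apex=20.862, x_land=107.852, impact vy=-20.427
  bounce: vy ← 0.77·20.427 = 15.728
Arc 3: start y=0.000, vy=15.728 → t=3.146, apex=12.369, x_land=146.135, impact vy=-15.728
  bounce: vy ← 0.77·15.728 = 12.111
Arc 4: start y=0.000, vy=12.111 → t=2.422, apex=7.334, x_land=175.613, impact vy=-12.111
  bounce: vy ← 0.77·12.111 = 9.325

1 4.777 35.187 58.134
2 4.085 20.862 107.852
3 3.146 12.369 146.135
4 2.422 7.334 175.613
final: 175.613 9.325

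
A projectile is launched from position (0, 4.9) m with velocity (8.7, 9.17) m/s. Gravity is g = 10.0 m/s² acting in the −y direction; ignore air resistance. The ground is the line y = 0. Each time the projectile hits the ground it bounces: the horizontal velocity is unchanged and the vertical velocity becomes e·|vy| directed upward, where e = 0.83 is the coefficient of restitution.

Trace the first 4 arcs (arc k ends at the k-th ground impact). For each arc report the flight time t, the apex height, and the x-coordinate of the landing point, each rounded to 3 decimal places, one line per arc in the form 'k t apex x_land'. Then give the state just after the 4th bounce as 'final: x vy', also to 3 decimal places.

1 2.266 9.104 19.718
2 2.240 6.272 39.206
3 1.859 4.321 55.381
4 1.543 2.977 68.806
final: 68.806 6.404

Arc 1: start y=4.900, vy=9.170 → t=2.266, apex=9.104, x_land=19.718, impact vy=-13.494
  bounce: vy ← 0.83·13.494 = 11.200
Arc 2: start y=0.000, vy=11.200 → t=2.240, apex=6.272, x_land=39.206, impact vy=-11.200
  bounce: vy ← 0.83·11.200 = 9.296
Arc 3: start y=0.000, vy=9.296 → t=1.859, apex=4.321, x_land=55.381, impact vy=-9.296
  bounce: vy ← 0.83·9.296 = 7.716
Arc 4: start y=0.000, vy=7.716 → t=1.543, apex=2.977, x_land=68.806, impact vy=-7.716
  bounce: vy ← 0.83·7.716 = 6.404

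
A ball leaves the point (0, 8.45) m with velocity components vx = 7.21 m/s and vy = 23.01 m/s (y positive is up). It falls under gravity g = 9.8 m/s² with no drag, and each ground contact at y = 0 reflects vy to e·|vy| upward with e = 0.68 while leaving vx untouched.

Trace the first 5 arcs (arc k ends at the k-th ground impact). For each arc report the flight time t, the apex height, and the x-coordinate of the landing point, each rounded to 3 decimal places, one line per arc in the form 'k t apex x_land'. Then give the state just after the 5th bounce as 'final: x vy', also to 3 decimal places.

Arc 1: start y=8.450, vy=23.010 → t=5.038, apex=35.463, x_land=36.325, impact vy=-26.364
  bounce: vy ← 0.68·26.364 = 17.928
Arc 2: start y=0.000, vy=17.928 → t=3.659, apex=16.398, x_land=62.705, impact vy=-17.928
  bounce: vy ← 0.68·17.928 = 12.191
Arc 3: start y=0.000, vy=12.191 → t=2.488, apex=7.583, x_land=80.643, impact vy=-12.191
  bounce: vy ← 0.68·12.191 = 8.290
Arc 4: start y=0.000, vy=8.290 → t=1.692, apex=3.506, x_land=92.841, impact vy=-8.290
  bounce: vy ← 0.68·8.290 = 5.637
Arc 5: start y=0.000, vy=5.637 → t=1.150, apex=1.621, x_land=101.135, impact vy=-5.637
  bounce: vy ← 0.68·5.637 = 3.833

1 5.038 35.463 36.325
2 3.659 16.398 62.705
3 2.488 7.583 80.643
4 1.692 3.506 92.841
5 1.150 1.621 101.135
final: 101.135 3.833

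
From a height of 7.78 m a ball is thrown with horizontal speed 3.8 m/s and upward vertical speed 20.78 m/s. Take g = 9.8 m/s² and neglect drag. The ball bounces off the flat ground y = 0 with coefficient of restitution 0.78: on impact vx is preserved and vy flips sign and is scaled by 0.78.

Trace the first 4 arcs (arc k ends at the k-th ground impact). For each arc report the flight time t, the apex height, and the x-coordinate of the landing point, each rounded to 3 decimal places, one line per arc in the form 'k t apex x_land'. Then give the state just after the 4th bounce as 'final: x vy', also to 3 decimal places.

1 4.587 29.811 17.430
2 3.848 18.137 32.052
3 3.001 11.035 43.457
4 2.341 6.713 52.353
final: 52.353 8.947

Arc 1: start y=7.780, vy=20.780 → t=4.587, apex=29.811, x_land=17.430, impact vy=-24.172
  bounce: vy ← 0.78·24.172 = 18.854
Arc 2: start y=0.000, vy=18.854 → t=3.848, apex=18.137, x_land=32.052, impact vy=-18.854
  bounce: vy ← 0.78·18.854 = 14.706
Arc 3: start y=0.000, vy=14.706 → t=3.001, apex=11.035, x_land=43.457, impact vy=-14.706
  bounce: vy ← 0.78·14.706 = 11.471
Arc 4: start y=0.000, vy=11.471 → t=2.341, apex=6.713, x_land=52.353, impact vy=-11.471
  bounce: vy ← 0.78·11.471 = 8.947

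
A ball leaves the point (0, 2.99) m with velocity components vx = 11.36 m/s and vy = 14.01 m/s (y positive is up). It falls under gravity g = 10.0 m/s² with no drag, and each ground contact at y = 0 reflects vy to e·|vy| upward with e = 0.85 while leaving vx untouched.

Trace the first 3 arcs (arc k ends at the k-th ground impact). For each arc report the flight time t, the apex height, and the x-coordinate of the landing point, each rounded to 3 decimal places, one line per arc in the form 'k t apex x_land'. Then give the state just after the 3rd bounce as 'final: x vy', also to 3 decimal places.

Arc 1: start y=2.990, vy=14.010 → t=3.001, apex=12.804, x_land=34.094, impact vy=-16.003
  bounce: vy ← 0.85·16.003 = 13.602
Arc 2: start y=0.000, vy=13.602 → t=2.720, apex=9.251, x_land=64.998, impact vy=-13.602
  bounce: vy ← 0.85·13.602 = 11.562
Arc 3: start y=0.000, vy=11.562 → t=2.312, apex=6.684, x_land=91.267, impact vy=-11.562
  bounce: vy ← 0.85·11.562 = 9.828

1 3.001 12.804 34.094
2 2.720 9.251 64.998
3 2.312 6.684 91.267
final: 91.267 9.828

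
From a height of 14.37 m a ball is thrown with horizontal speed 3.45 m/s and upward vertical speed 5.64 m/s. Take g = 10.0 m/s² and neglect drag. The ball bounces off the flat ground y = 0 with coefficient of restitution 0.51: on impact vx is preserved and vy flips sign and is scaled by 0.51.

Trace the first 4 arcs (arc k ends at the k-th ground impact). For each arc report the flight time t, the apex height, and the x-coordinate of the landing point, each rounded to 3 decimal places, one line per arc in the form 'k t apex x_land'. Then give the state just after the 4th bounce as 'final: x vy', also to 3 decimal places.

1 2.351 15.960 8.110
2 1.822 4.151 14.397
3 0.929 1.080 17.603
4 0.474 0.281 19.239
final: 19.239 1.209

Arc 1: start y=14.370, vy=5.640 → t=2.351, apex=15.960, x_land=8.110, impact vy=-17.866
  bounce: vy ← 0.51·17.866 = 9.112
Arc 2: start y=0.000, vy=9.112 → t=1.822, apex=4.151, x_land=14.397, impact vy=-9.112
  bounce: vy ← 0.51·9.112 = 4.647
Arc 3: start y=0.000, vy=4.647 → t=0.929, apex=1.080, x_land=17.603, impact vy=-4.647
  bounce: vy ← 0.51·4.647 = 2.370
Arc 4: start y=0.000, vy=2.370 → t=0.474, apex=0.281, x_land=19.239, impact vy=-2.370
  bounce: vy ← 0.51·2.370 = 1.209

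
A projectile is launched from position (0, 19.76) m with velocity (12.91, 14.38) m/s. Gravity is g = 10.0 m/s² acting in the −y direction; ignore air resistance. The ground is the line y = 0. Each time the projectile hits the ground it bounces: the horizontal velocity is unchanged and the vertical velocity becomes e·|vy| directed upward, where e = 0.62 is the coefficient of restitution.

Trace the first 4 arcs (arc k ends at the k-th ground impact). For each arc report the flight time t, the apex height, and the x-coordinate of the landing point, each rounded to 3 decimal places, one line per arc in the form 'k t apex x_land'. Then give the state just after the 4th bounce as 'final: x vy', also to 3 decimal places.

1 3.892 30.099 50.240
2 3.042 11.570 89.517
3 1.886 4.448 113.869
4 1.169 1.710 128.967
final: 128.967 3.625

Arc 1: start y=19.760, vy=14.380 → t=3.892, apex=30.099, x_land=50.240, impact vy=-24.535
  bounce: vy ← 0.62·24.535 = 15.212
Arc 2: start y=0.000, vy=15.212 → t=3.042, apex=11.570, x_land=89.517, impact vy=-15.212
  bounce: vy ← 0.62·15.212 = 9.431
Arc 3: start y=0.000, vy=9.431 → t=1.886, apex=4.448, x_land=113.869, impact vy=-9.431
  bounce: vy ← 0.62·9.431 = 5.847
Arc 4: start y=0.000, vy=5.847 → t=1.169, apex=1.710, x_land=128.967, impact vy=-5.847
  bounce: vy ← 0.62·5.847 = 3.625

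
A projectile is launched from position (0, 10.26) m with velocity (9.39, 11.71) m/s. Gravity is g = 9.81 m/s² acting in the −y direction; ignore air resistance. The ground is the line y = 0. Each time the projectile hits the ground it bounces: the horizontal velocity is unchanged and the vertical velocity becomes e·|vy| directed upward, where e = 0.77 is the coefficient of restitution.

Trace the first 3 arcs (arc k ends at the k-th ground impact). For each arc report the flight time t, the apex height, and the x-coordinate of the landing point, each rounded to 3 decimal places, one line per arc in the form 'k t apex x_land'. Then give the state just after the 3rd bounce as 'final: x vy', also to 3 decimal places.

Arc 1: start y=10.260, vy=11.710 → t=3.069, apex=17.249, x_land=28.817, impact vy=-18.396
  bounce: vy ← 0.77·18.396 = 14.165
Arc 2: start y=0.000, vy=14.165 → t=2.888, apex=10.227, x_land=55.935, impact vy=-14.165
  bounce: vy ← 0.77·14.165 = 10.907
Arc 3: start y=0.000, vy=10.907 → t=2.224, apex=6.064, x_land=76.815, impact vy=-10.907
  bounce: vy ← 0.77·10.907 = 8.399

1 3.069 17.249 28.817
2 2.888 10.227 55.935
3 2.224 6.064 76.815
final: 76.815 8.399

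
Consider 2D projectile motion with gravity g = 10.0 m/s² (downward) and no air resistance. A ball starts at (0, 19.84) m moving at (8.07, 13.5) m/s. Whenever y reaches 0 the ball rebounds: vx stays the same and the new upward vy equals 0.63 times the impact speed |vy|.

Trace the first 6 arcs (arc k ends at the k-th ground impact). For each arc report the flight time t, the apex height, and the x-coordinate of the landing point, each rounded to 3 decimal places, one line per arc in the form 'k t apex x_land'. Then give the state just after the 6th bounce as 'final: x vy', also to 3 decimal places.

1 3.756 28.953 30.314
2 3.032 11.491 54.782
3 1.910 4.561 70.197
4 1.203 1.810 79.908
5 0.758 0.718 86.027
6 0.478 0.285 89.881
final: 89.881 1.505

Arc 1: start y=19.840, vy=13.500 → t=3.756, apex=28.953, x_land=30.314, impact vy=-24.063
  bounce: vy ← 0.63·24.063 = 15.160
Arc 2: start y=0.000, vy=15.160 → t=3.032, apex=11.491, x_land=54.782, impact vy=-15.160
  bounce: vy ← 0.63·15.160 = 9.551
Arc 3: start y=0.000, vy=9.551 → t=1.910, apex=4.561, x_land=70.197, impact vy=-9.551
  bounce: vy ← 0.63·9.551 = 6.017
Arc 4: start y=0.000, vy=6.017 → t=1.203, apex=1.810, x_land=79.908, impact vy=-6.017
  bounce: vy ← 0.63·6.017 = 3.791
Arc 5: start y=0.000, vy=3.791 → t=0.758, apex=0.718, x_land=86.027, impact vy=-3.791
  bounce: vy ← 0.63·3.791 = 2.388
Arc 6: start y=0.000, vy=2.388 → t=0.478, apex=0.285, x_land=89.881, impact vy=-2.388
  bounce: vy ← 0.63·2.388 = 1.505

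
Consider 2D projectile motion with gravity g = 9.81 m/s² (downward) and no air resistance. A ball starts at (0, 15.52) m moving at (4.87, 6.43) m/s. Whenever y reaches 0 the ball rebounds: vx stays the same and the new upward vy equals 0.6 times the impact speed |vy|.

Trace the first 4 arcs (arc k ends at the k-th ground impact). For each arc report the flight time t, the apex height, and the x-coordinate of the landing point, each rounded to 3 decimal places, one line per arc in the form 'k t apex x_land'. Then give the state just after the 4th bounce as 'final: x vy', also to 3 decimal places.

1 2.551 17.627 12.424
2 2.275 6.346 23.503
3 1.365 2.284 30.150
4 0.819 0.822 34.138
final: 34.138 2.410

Arc 1: start y=15.520, vy=6.430 → t=2.551, apex=17.627, x_land=12.424, impact vy=-18.597
  bounce: vy ← 0.6·18.597 = 11.158
Arc 2: start y=0.000, vy=11.158 → t=2.275, apex=6.346, x_land=23.503, impact vy=-11.158
  bounce: vy ← 0.6·11.158 = 6.695
Arc 3: start y=0.000, vy=6.695 → t=1.365, apex=2.284, x_land=30.150, impact vy=-6.695
  bounce: vy ← 0.6·6.695 = 4.017
Arc 4: start y=0.000, vy=4.017 → t=0.819, apex=0.822, x_land=34.138, impact vy=-4.017
  bounce: vy ← 0.6·4.017 = 2.410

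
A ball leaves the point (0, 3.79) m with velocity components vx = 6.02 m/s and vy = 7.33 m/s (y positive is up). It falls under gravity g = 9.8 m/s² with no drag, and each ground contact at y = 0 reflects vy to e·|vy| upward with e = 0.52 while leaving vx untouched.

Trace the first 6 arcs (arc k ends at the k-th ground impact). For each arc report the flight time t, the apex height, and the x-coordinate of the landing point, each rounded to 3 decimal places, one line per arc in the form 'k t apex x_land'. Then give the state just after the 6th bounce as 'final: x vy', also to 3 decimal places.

Arc 1: start y=3.790, vy=7.330 → t=1.902, apex=6.531, x_land=11.453, impact vy=-11.314
  bounce: vy ← 0.52·11.314 = 5.883
Arc 2: start y=0.000, vy=5.883 → t=1.201, apex=1.766, x_land=18.681, impact vy=-5.883
  bounce: vy ← 0.52·5.883 = 3.059
Arc 3: start y=0.000, vy=3.059 → t=0.624, apex=0.478, x_land=22.440, impact vy=-3.059
  bounce: vy ← 0.52·3.059 = 1.591
Arc 4: start y=0.000, vy=1.591 → t=0.325, apex=0.129, x_land=24.394, impact vy=-1.591
  bounce: vy ← 0.52·1.591 = 0.827
Arc 5: start y=0.000, vy=0.827 → t=0.169, apex=0.035, x_land=25.411, impact vy=-0.827
  bounce: vy ← 0.52·0.827 = 0.430
Arc 6: start y=0.000, vy=0.430 → t=0.088, apex=0.009, x_land=25.939, impact vy=-0.430
  bounce: vy ← 0.52·0.430 = 0.224

1 1.902 6.531 11.453
2 1.201 1.766 18.681
3 0.624 0.478 22.440
4 0.325 0.129 24.394
5 0.169 0.035 25.411
6 0.088 0.009 25.939
final: 25.939 0.224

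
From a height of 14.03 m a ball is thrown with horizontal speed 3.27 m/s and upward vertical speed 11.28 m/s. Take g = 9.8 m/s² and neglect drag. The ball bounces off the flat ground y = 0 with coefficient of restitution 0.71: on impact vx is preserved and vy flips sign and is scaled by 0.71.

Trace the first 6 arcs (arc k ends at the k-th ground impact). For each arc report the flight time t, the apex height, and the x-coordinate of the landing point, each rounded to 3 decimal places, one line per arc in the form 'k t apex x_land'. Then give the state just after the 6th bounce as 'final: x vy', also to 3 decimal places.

Arc 1: start y=14.030, vy=11.280 → t=3.198, apex=20.522, x_land=10.456, impact vy=-20.056
  bounce: vy ← 0.71·20.056 = 14.239
Arc 2: start y=0.000, vy=14.239 → t=2.906, apex=10.345, x_land=19.959, impact vy=-14.239
  bounce: vy ← 0.71·14.239 = 10.110
Arc 3: start y=0.000, vy=10.110 → t=2.063, apex=5.215, x_land=26.705, impact vy=-10.110
  bounce: vy ← 0.71·10.110 = 7.178
Arc 4: start y=0.000, vy=7.178 → t=1.465, apex=2.629, x_land=31.496, impact vy=-7.178
  bounce: vy ← 0.71·7.178 = 5.096
Arc 5: start y=0.000, vy=5.096 → t=1.040, apex=1.325, x_land=34.897, impact vy=-5.096
  bounce: vy ← 0.71·5.096 = 3.618
Arc 6: start y=0.000, vy=3.618 → t=0.738, apex=0.668, x_land=37.312, impact vy=-3.618
  bounce: vy ← 0.71·3.618 = 2.569

1 3.198 20.522 10.456
2 2.906 10.345 19.959
3 2.063 5.215 26.705
4 1.465 2.629 31.496
5 1.040 1.325 34.897
6 0.738 0.668 37.312
final: 37.312 2.569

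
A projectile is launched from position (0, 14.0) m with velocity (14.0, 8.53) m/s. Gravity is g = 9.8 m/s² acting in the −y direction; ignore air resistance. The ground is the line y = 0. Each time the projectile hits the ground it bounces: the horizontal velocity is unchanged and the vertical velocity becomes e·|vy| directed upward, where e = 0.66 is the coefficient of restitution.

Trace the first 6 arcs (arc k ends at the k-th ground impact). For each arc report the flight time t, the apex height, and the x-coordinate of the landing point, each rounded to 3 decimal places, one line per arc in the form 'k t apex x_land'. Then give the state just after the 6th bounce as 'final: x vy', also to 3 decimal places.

Arc 1: start y=14.000, vy=8.530 → t=2.772, apex=17.712, x_land=38.803, impact vy=-18.632
  bounce: vy ← 0.66·18.632 = 12.297
Arc 2: start y=0.000, vy=12.297 → t=2.510, apex=7.715, x_land=73.938, impact vy=-12.297
  bounce: vy ← 0.66·12.297 = 8.116
Arc 3: start y=0.000, vy=8.116 → t=1.656, apex=3.361, x_land=97.127, impact vy=-8.116
  bounce: vy ← 0.66·8.116 = 5.357
Arc 4: start y=0.000, vy=5.357 → t=1.093, apex=1.464, x_land=112.432, impact vy=-5.357
  bounce: vy ← 0.66·5.357 = 3.535
Arc 5: start y=0.000, vy=3.535 → t=0.722, apex=0.638, x_land=122.534, impact vy=-3.535
  bounce: vy ← 0.66·3.535 = 2.333
Arc 6: start y=0.000, vy=2.333 → t=0.476, apex=0.278, x_land=129.200, impact vy=-2.333
  bounce: vy ← 0.66·2.333 = 1.540

1 2.772 17.712 38.803
2 2.510 7.715 73.938
3 1.656 3.361 97.127
4 1.093 1.464 112.432
5 0.722 0.638 122.534
6 0.476 0.278 129.200
final: 129.200 1.540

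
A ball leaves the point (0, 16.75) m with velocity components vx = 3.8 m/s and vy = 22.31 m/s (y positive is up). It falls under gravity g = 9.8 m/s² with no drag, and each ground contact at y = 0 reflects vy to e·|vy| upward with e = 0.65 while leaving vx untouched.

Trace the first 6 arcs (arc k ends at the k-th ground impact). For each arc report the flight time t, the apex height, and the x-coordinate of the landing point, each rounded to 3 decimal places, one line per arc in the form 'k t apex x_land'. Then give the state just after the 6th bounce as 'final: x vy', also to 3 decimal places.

1 5.209 42.145 19.795
2 3.813 17.806 34.283
3 2.478 7.523 43.700
4 1.611 3.179 49.821
5 1.047 1.343 53.800
6 0.681 0.567 56.386
final: 56.386 2.168

Arc 1: start y=16.750, vy=22.310 → t=5.209, apex=42.145, x_land=19.795, impact vy=-28.741
  bounce: vy ← 0.65·28.741 = 18.682
Arc 2: start y=0.000, vy=18.682 → t=3.813, apex=17.806, x_land=34.283, impact vy=-18.682
  bounce: vy ← 0.65·18.682 = 12.143
Arc 3: start y=0.000, vy=12.143 → t=2.478, apex=7.523, x_land=43.700, impact vy=-12.143
  bounce: vy ← 0.65·12.143 = 7.893
Arc 4: start y=0.000, vy=7.893 → t=1.611, apex=3.179, x_land=49.821, impact vy=-7.893
  bounce: vy ← 0.65·7.893 = 5.130
Arc 5: start y=0.000, vy=5.130 → t=1.047, apex=1.343, x_land=53.800, impact vy=-5.130
  bounce: vy ← 0.65·5.130 = 3.335
Arc 6: start y=0.000, vy=3.335 → t=0.681, apex=0.567, x_land=56.386, impact vy=-3.335
  bounce: vy ← 0.65·3.335 = 2.168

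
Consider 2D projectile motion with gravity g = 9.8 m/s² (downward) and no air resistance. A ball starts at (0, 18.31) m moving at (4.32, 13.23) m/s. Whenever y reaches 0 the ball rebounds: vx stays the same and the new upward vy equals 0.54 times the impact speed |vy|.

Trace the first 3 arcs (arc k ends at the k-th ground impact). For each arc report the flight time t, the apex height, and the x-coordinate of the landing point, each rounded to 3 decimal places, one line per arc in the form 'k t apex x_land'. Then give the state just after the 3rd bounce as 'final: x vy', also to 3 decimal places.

1 3.708 27.240 16.018
2 2.546 7.943 27.018
3 1.375 2.316 32.959
final: 32.959 3.638

Arc 1: start y=18.310, vy=13.230 → t=3.708, apex=27.240, x_land=16.018, impact vy=-23.106
  bounce: vy ← 0.54·23.106 = 12.477
Arc 2: start y=0.000, vy=12.477 → t=2.546, apex=7.943, x_land=27.018, impact vy=-12.477
  bounce: vy ← 0.54·12.477 = 6.738
Arc 3: start y=0.000, vy=6.738 → t=1.375, apex=2.316, x_land=32.959, impact vy=-6.738
  bounce: vy ← 0.54·6.738 = 3.638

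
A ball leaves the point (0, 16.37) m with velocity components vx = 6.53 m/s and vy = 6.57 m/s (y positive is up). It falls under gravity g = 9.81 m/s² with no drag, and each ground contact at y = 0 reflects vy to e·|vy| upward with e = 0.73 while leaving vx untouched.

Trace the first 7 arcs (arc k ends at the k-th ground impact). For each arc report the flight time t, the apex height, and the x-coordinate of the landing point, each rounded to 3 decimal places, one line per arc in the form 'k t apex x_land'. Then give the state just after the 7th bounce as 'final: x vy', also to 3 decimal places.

Arc 1: start y=16.370, vy=6.570 → t=2.615, apex=18.570, x_land=17.079, impact vy=-19.088
  bounce: vy ← 0.73·19.088 = 13.934
Arc 2: start y=0.000, vy=13.934 → t=2.841, apex=9.896, x_land=35.629, impact vy=-13.934
  bounce: vy ← 0.73·13.934 = 10.172
Arc 3: start y=0.000, vy=10.172 → t=2.074, apex=5.274, x_land=49.171, impact vy=-10.172
  bounce: vy ← 0.73·10.172 = 7.425
Arc 4: start y=0.000, vy=7.425 → t=1.514, apex=2.810, x_land=59.057, impact vy=-7.425
  bounce: vy ← 0.73·7.425 = 5.421
Arc 5: start y=0.000, vy=5.421 → t=1.105, apex=1.498, x_land=66.273, impact vy=-5.421
  bounce: vy ← 0.73·5.421 = 3.957
Arc 6: start y=0.000, vy=3.957 → t=0.807, apex=0.798, x_land=71.541, impact vy=-3.957
  bounce: vy ← 0.73·3.957 = 2.889
Arc 7: start y=0.000, vy=2.889 → t=0.589, apex=0.425, x_land=75.387, impact vy=-2.889
  bounce: vy ← 0.73·2.889 = 2.109

1 2.615 18.570 17.079
2 2.841 9.896 35.629
3 2.074 5.274 49.171
4 1.514 2.810 59.057
5 1.105 1.498 66.273
6 0.807 0.798 71.541
7 0.589 0.425 75.387
final: 75.387 2.109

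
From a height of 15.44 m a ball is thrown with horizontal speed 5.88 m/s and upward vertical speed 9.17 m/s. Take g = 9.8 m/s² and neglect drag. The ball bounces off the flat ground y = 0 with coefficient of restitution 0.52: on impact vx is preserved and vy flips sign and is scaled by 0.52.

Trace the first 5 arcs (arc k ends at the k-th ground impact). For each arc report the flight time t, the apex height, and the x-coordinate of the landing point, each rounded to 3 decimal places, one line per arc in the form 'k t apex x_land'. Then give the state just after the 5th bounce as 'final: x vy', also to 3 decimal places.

1 2.942 19.730 17.301
2 2.087 5.335 29.572
3 1.085 1.443 35.953
4 0.564 0.390 39.271
5 0.293 0.105 40.996
final: 40.996 0.748

Arc 1: start y=15.440, vy=9.170 → t=2.942, apex=19.730, x_land=17.301, impact vy=-19.665
  bounce: vy ← 0.52·19.665 = 10.226
Arc 2: start y=0.000, vy=10.226 → t=2.087, apex=5.335, x_land=29.572, impact vy=-10.226
  bounce: vy ← 0.52·10.226 = 5.317
Arc 3: start y=0.000, vy=5.317 → t=1.085, apex=1.443, x_land=35.953, impact vy=-5.317
  bounce: vy ← 0.52·5.317 = 2.765
Arc 4: start y=0.000, vy=2.765 → t=0.564, apex=0.390, x_land=39.271, impact vy=-2.765
  bounce: vy ← 0.52·2.765 = 1.438
Arc 5: start y=0.000, vy=1.438 → t=0.293, apex=0.105, x_land=40.996, impact vy=-1.438
  bounce: vy ← 0.52·1.438 = 0.748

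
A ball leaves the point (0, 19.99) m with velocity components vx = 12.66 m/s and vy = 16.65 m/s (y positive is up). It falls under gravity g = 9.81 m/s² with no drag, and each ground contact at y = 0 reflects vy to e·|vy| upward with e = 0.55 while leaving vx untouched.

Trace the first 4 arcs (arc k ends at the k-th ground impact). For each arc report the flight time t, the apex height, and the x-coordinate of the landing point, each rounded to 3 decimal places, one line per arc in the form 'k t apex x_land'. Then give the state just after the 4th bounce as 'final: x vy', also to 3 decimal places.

Arc 1: start y=19.990, vy=16.650 → t=4.335, apex=34.120, x_land=54.877, impact vy=-25.873
  bounce: vy ← 0.55·25.873 = 14.230
Arc 2: start y=0.000, vy=14.230 → t=2.901, apex=10.321, x_land=91.606, impact vy=-14.230
  bounce: vy ← 0.55·14.230 = 7.827
Arc 3: start y=0.000, vy=7.827 → t=1.596, apex=3.122, x_land=111.807, impact vy=-7.827
  bounce: vy ← 0.55·7.827 = 4.305
Arc 4: start y=0.000, vy=4.305 → t=0.878, apex=0.944, x_land=122.918, impact vy=-4.305
  bounce: vy ← 0.55·4.305 = 2.368

1 4.335 34.120 54.877
2 2.901 10.321 91.606
3 1.596 3.122 111.807
4 0.878 0.944 122.918
final: 122.918 2.368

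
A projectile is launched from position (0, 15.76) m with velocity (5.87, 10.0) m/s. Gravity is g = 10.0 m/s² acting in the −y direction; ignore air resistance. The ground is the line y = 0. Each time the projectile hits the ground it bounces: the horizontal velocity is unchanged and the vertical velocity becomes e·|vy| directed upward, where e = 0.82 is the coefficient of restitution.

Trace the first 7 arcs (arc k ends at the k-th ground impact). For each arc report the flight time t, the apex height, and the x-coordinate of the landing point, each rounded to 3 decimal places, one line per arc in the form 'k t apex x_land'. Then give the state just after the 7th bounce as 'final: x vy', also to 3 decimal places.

Arc 1: start y=15.760, vy=10.000 → t=3.038, apex=20.760, x_land=17.831, impact vy=-20.376
  bounce: vy ← 0.82·20.376 = 16.709
Arc 2: start y=0.000, vy=16.709 → t=3.342, apex=13.959, x_land=37.447, impact vy=-16.709
  bounce: vy ← 0.82·16.709 = 13.701
Arc 3: start y=0.000, vy=13.701 → t=2.740, apex=9.386, x_land=53.532, impact vy=-13.701
  bounce: vy ← 0.82·13.701 = 11.235
Arc 4: start y=0.000, vy=11.235 → t=2.247, apex=6.311, x_land=66.722, impact vy=-11.235
  bounce: vy ← 0.82·11.235 = 9.213
Arc 5: start y=0.000, vy=9.213 → t=1.843, apex=4.244, x_land=77.538, impact vy=-9.213
  bounce: vy ← 0.82·9.213 = 7.554
Arc 6: start y=0.000, vy=7.554 → t=1.511, apex=2.853, x_land=86.406, impact vy=-7.554
  bounce: vy ← 0.82·7.554 = 6.195
Arc 7: start y=0.000, vy=6.195 → t=1.239, apex=1.919, x_land=93.679, impact vy=-6.195
  bounce: vy ← 0.82·6.195 = 5.080

1 3.038 20.760 17.831
2 3.342 13.959 37.447
3 2.740 9.386 53.532
4 2.247 6.311 66.722
5 1.843 4.244 77.538
6 1.511 2.853 86.406
7 1.239 1.919 93.679
final: 93.679 5.080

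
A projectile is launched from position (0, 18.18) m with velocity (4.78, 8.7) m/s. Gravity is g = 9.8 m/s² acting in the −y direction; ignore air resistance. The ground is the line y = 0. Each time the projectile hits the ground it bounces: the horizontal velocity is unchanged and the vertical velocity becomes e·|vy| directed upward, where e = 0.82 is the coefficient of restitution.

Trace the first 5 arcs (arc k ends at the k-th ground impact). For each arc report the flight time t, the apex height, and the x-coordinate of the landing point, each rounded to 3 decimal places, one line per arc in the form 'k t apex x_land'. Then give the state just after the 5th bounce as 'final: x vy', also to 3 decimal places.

1 3.009 22.042 14.381
2 3.478 14.821 31.008
3 2.852 9.966 44.641
4 2.339 6.701 55.821
5 1.918 4.506 64.988
final: 64.988 7.706

Arc 1: start y=18.180, vy=8.700 → t=3.009, apex=22.042, x_land=14.381, impact vy=-20.785
  bounce: vy ← 0.82·20.785 = 17.044
Arc 2: start y=0.000, vy=17.044 → t=3.478, apex=14.821, x_land=31.008, impact vy=-17.044
  bounce: vy ← 0.82·17.044 = 13.976
Arc 3: start y=0.000, vy=13.976 → t=2.852, apex=9.966, x_land=44.641, impact vy=-13.976
  bounce: vy ← 0.82·13.976 = 11.460
Arc 4: start y=0.000, vy=11.460 → t=2.339, apex=6.701, x_land=55.821, impact vy=-11.460
  bounce: vy ← 0.82·11.460 = 9.397
Arc 5: start y=0.000, vy=9.397 → t=1.918, apex=4.506, x_land=64.988, impact vy=-9.397
  bounce: vy ← 0.82·9.397 = 7.706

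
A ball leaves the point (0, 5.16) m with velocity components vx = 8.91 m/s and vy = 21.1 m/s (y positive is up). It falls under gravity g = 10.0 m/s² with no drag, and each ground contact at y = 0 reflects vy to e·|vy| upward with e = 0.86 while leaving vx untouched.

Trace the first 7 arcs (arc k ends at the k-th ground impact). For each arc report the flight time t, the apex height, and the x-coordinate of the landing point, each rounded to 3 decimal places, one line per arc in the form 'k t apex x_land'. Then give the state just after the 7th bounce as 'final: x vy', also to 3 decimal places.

1 4.452 27.421 39.666
2 4.028 20.280 75.554
3 3.464 14.999 106.419
4 2.979 11.093 132.962
5 2.562 8.205 155.789
6 2.203 6.068 175.421
7 1.895 4.488 192.304
final: 192.304 8.148

Arc 1: start y=5.160, vy=21.100 → t=4.452, apex=27.421, x_land=39.666, impact vy=-23.418
  bounce: vy ← 0.86·23.418 = 20.140
Arc 2: start y=0.000, vy=20.140 → t=4.028, apex=20.280, x_land=75.554, impact vy=-20.140
  bounce: vy ← 0.86·20.140 = 17.320
Arc 3: start y=0.000, vy=17.320 → t=3.464, apex=14.999, x_land=106.419, impact vy=-17.320
  bounce: vy ← 0.86·17.320 = 14.895
Arc 4: start y=0.000, vy=14.895 → t=2.979, apex=11.093, x_land=132.962, impact vy=-14.895
  bounce: vy ← 0.86·14.895 = 12.810
Arc 5: start y=0.000, vy=12.810 → t=2.562, apex=8.205, x_land=155.789, impact vy=-12.810
  bounce: vy ← 0.86·12.810 = 11.017
Arc 6: start y=0.000, vy=11.017 → t=2.203, apex=6.068, x_land=175.421, impact vy=-11.017
  bounce: vy ← 0.86·11.017 = 9.474
Arc 7: start y=0.000, vy=9.474 → t=1.895, apex=4.488, x_land=192.304, impact vy=-9.474
  bounce: vy ← 0.86·9.474 = 8.148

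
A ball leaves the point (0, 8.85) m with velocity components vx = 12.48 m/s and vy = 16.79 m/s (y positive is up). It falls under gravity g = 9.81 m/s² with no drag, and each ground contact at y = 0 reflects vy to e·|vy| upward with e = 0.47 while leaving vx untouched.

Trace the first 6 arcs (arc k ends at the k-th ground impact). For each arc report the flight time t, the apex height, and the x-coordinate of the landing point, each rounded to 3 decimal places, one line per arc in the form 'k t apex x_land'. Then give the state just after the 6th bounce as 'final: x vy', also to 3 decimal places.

Arc 1: start y=8.850, vy=16.790 → t=3.887, apex=23.218, x_land=48.512, impact vy=-21.343
  bounce: vy ← 0.47·21.343 = 10.031
Arc 2: start y=0.000, vy=10.031 → t=2.045, apex=5.129, x_land=74.036, impact vy=-10.031
  bounce: vy ← 0.47·10.031 = 4.715
Arc 3: start y=0.000, vy=4.715 → t=0.961, apex=1.133, x_land=86.032, impact vy=-4.715
  bounce: vy ← 0.47·4.715 = 2.216
Arc 4: start y=0.000, vy=2.216 → t=0.452, apex=0.250, x_land=91.670, impact vy=-2.216
  bounce: vy ← 0.47·2.216 = 1.041
Arc 5: start y=0.000, vy=1.041 → t=0.212, apex=0.055, x_land=94.320, impact vy=-1.041
  bounce: vy ← 0.47·1.041 = 0.490
Arc 6: start y=0.000, vy=0.490 → t=0.100, apex=0.012, x_land=95.565, impact vy=-0.490
  bounce: vy ← 0.47·0.490 = 0.230

1 3.887 23.218 48.512
2 2.045 5.129 74.036
3 0.961 1.133 86.032
4 0.452 0.250 91.670
5 0.212 0.055 94.320
6 0.100 0.012 95.565
final: 95.565 0.230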